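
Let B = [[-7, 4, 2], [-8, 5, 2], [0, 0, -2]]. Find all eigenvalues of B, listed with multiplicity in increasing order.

-3, -2, 1

Characteristic polynomial: p(s) = s^3 + 4s^2 + s - 6 = (s - 1)(s + 2)(s + 3).
Roots (with multiplicity): -3, -2, 1.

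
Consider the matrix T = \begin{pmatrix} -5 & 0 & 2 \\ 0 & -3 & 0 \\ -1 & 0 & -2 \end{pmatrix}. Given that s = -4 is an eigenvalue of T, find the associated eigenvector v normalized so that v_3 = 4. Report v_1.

8

T + 4I = [[-1, 0, 2], [0, 1, 0], [-1, 0, 2]].
Solving (T + 4I)v = 0 gives the eigenspace spanned by (8, 0, 4).
With v_3 = 4, v = (8, 0, 4), so v_1 = 8.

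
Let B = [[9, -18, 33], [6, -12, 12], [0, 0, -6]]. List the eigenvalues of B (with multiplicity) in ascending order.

-6, -3, 0

Characteristic polynomial: p(s) = s^3 + 9s^2 + 18s = s(s + 3)(s + 6).
Roots (with multiplicity): -6, -3, 0.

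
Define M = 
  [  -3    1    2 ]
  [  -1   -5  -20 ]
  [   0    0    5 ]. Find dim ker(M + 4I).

M + 4I = [[1, 1, 2], [-1, -1, -20], [0, 0, 9]].
This matrix has rank 2, so its null space has dimension 3 − 2 = 1.

1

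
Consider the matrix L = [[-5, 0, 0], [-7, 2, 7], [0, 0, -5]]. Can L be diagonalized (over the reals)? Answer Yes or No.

Characteristic polynomial: p(μ) = μ^3 + 8μ^2 + 5μ - 50 = (μ - 2)(μ + 5)^2.
μ = -5 has algebraic multiplicity 2; rank(L + 5I) = 1, so geometric multiplicity = 2.
Every eigenvalue has geometric = algebraic multiplicity, so L is diagonalizable.

Yes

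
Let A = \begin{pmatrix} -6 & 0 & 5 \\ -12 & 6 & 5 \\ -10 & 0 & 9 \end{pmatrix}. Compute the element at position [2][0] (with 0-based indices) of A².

-30

Characteristic polynomial: t^3 - 9t^2 + 14t + 24 = (t - 6)(t - 4)(t + 1), so the eigenvalues are -1, 4, 6.
t=6: eigenvector (0, -1, 0).
t=4: eigenvector (1, 1, 2).
t=-1: eigenvector (-1, -1, -1).
P = [[0, 1, -1], [-1, 1, -1], [0, 2, -1]], D = diag(6, 4, -1), P⁻¹ = [[1, -1, 0], [-1, 0, 1], [-2, 0, 1]].
A² = P·diag(36, 16, 1)·P⁻¹ = [[-14, 0, 15], [-50, 36, 15], [-30, 0, 31]].
The requested entry is -30.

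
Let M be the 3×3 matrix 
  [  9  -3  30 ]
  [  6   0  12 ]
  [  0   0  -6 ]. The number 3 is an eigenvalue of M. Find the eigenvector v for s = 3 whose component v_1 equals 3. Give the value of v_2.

6

M − 3I = [[6, -3, 30], [6, -3, 12], [0, 0, -9]].
Solving (M − 3I)v = 0 gives the eigenspace spanned by (3, 6, 0).
With v_1 = 3, v = (3, 6, 0), so v_2 = 6.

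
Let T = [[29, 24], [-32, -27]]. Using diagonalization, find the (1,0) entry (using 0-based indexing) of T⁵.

Characteristic polynomial: μ^2 - 2μ - 15 = (μ - 5)(μ + 3), so the eigenvalues are -3, 5.
μ=-3: eigenvector (-3, 4).
μ=5: eigenvector (1, -1).
P = [[-3, 1], [4, -1]], D = diag(-3, 5), P⁻¹ = [[1, 1], [4, 3]].
T⁵ = P·diag(-243, 3125)·P⁻¹ = [[13229, 10104], [-13472, -10347]].
The requested entry is -13472.

-13472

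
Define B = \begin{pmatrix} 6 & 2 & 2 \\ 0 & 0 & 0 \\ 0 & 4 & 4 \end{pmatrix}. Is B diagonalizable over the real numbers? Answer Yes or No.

Characteristic polynomial: p(s) = s^3 - 10s^2 + 24s = s(s - 6)(s - 4).
All 3 eigenvalues are distinct, so B is diagonalizable.

Yes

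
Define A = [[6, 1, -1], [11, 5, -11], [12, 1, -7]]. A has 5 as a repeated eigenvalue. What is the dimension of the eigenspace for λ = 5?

A − 5I = [[1, 1, -1], [11, 0, -11], [12, 1, -12]].
This matrix has rank 2, so its null space has dimension 3 − 2 = 1.

1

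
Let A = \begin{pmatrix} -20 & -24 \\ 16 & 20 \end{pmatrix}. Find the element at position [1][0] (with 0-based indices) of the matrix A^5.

Characteristic polynomial: μ^2 - 16 = (μ - 4)(μ + 4), so the eigenvalues are -4, 4.
μ=-4: eigenvector (3, -2).
μ=4: eigenvector (-1, 1).
P = [[3, -1], [-2, 1]], D = diag(-4, 4), P⁻¹ = [[1, 1], [2, 3]].
A⁵ = P·diag(-1024, 1024)·P⁻¹ = [[-5120, -6144], [4096, 5120]].
The requested entry is 4096.

4096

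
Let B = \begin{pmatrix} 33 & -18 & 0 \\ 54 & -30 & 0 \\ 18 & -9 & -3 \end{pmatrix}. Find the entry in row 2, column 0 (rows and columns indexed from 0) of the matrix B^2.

54

Characteristic polynomial: μ^3 - 27μ - 54 = (μ - 6)(μ + 3)^2, so the eigenvalues are -3, -3, 6.
μ=-3: eigenvector (1, 2, 0).
μ=-3: eigenvector (0, 0, 1).
μ=6: eigenvector (-2, -3, -1).
P = [[1, 0, -2], [2, 0, -3], [0, 1, -1]], D = diag(-3, -3, 6), P⁻¹ = [[-3, 2, 0], [-2, 1, 1], [-2, 1, 0]].
B² = P·diag(9, 9, 36)·P⁻¹ = [[117, -54, 0], [162, -72, 0], [54, -27, 9]].
The requested entry is 54.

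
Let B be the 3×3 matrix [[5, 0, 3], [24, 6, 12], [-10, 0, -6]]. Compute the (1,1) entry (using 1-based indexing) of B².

-5

Characteristic polynomial: r^3 - 5r^2 - 6r = r(r - 6)(r + 1), so the eigenvalues are -1, 0, 6.
r=-1: eigenvector (-1, 0, 2).
r=6: eigenvector (0, 1, 0).
r=0: eigenvector (-3, 2, 5).
P = [[-1, 0, -3], [0, 1, 2], [2, 0, 5]], D = diag(-1, 6, 0), P⁻¹ = [[5, 0, 3], [4, 1, 2], [-2, 0, -1]].
B² = P·diag(1, 36, 0)·P⁻¹ = [[-5, 0, -3], [144, 36, 72], [10, 0, 6]].
The requested entry is -5.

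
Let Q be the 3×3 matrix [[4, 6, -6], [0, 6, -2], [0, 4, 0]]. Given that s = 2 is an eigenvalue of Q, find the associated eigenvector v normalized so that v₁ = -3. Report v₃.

-2

Q − 2I = [[2, 6, -6], [0, 4, -2], [0, 4, -2]].
Solving (Q − 2I)v = 0 gives the eigenspace spanned by (-3, -1, -2).
With v₁ = -3, v = (-3, -1, -2), so v₃ = -2.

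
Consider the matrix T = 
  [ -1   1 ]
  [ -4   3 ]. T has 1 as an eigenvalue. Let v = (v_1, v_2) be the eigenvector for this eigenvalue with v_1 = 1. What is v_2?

T − 1I = [[-2, 1], [-4, 2]].
Solving (T − 1I)v = 0 gives the eigenspace spanned by (1, 2).
With v_1 = 1, v = (1, 2), so v_2 = 2.

2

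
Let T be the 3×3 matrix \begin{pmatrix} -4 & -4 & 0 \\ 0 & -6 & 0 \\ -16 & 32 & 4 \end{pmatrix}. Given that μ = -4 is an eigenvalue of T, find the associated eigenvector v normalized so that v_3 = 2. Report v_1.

T + 4I = [[0, -4, 0], [0, -2, 0], [-16, 32, 8]].
Solving (T + 4I)v = 0 gives the eigenspace spanned by (1, 0, 2).
With v_3 = 2, v = (1, 0, 2), so v_1 = 1.

1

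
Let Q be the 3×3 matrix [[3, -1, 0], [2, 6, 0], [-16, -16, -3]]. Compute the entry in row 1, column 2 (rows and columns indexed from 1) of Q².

-9

Characteristic polynomial: λ^3 - 6λ^2 - 7λ + 60 = (λ - 5)(λ - 4)(λ + 3), so the eigenvalues are -3, 4, 5.
λ=4: eigenvector (1, -1, 0).
λ=-3: eigenvector (0, 0, 1).
λ=5: eigenvector (-1, 2, -2).
P = [[1, 0, -1], [-1, 0, 2], [0, 1, -2]], D = diag(4, -3, 5), P⁻¹ = [[2, 1, 0], [2, 2, 1], [1, 1, 0]].
Q² = P·diag(16, 9, 25)·P⁻¹ = [[7, -9, 0], [18, 34, 0], [-32, -32, 9]].
The requested entry is -9.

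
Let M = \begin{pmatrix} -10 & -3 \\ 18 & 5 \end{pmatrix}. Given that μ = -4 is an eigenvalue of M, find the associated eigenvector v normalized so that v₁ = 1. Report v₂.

M + 4I = [[-6, -3], [18, 9]].
Solving (M + 4I)v = 0 gives the eigenspace spanned by (1, -2).
With v₁ = 1, v = (1, -2), so v₂ = -2.

-2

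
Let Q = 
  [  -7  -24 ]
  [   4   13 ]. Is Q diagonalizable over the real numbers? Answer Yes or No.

Characteristic polynomial: p(t) = t^2 - 6t + 5 = (t - 5)(t - 1).
All 2 eigenvalues are distinct, so Q is diagonalizable.

Yes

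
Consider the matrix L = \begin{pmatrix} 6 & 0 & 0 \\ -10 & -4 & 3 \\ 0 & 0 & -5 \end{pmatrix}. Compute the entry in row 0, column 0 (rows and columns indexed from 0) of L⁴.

1296

Characteristic polynomial: λ^3 + 3λ^2 - 34λ - 120 = (λ - 6)(λ + 4)(λ + 5), so the eigenvalues are -5, -4, 6.
λ=6: eigenvector (1, -1, 0).
λ=-5: eigenvector (0, -3, 1).
λ=-4: eigenvector (0, 1, 0).
P = [[1, 0, 0], [-1, -3, 1], [0, 1, 0]], D = diag(6, -5, -4), P⁻¹ = [[1, 0, 0], [0, 0, 1], [1, 1, 3]].
L⁴ = P·diag(1296, 625, 256)·P⁻¹ = [[1296, 0, 0], [-1040, 256, -1107], [0, 0, 625]].
The requested entry is 1296.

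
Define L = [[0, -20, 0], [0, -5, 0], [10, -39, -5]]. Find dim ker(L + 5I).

1

L + 5I = [[5, -20, 0], [0, 0, 0], [10, -39, 0]].
This matrix has rank 2, so its null space has dimension 3 − 2 = 1.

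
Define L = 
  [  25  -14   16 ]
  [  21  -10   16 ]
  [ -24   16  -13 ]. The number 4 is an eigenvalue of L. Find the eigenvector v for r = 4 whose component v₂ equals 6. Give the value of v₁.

4

L − 4I = [[21, -14, 16], [21, -14, 16], [-24, 16, -17]].
Solving (L − 4I)v = 0 gives the eigenspace spanned by (4, 6, 0).
With v₂ = 6, v = (4, 6, 0), so v₁ = 4.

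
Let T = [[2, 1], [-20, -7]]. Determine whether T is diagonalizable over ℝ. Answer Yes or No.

Yes

Characteristic polynomial: p(λ) = λ^2 + 5λ + 6 = (λ + 2)(λ + 3).
All 2 eigenvalues are distinct, so T is diagonalizable.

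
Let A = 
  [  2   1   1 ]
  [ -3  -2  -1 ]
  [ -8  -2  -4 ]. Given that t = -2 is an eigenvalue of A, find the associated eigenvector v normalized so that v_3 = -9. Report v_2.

-3

A + 2I = [[4, 1, 1], [-3, 0, -1], [-8, -2, -2]].
Solving (A + 2I)v = 0 gives the eigenspace spanned by (3, -3, -9).
With v_3 = -9, v = (3, -3, -9), so v_2 = -3.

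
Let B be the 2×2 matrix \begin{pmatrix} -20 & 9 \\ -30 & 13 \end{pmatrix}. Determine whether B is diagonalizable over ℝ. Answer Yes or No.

Characteristic polynomial: p(r) = r^2 + 7r + 10 = (r + 2)(r + 5).
All 2 eigenvalues are distinct, so B is diagonalizable.

Yes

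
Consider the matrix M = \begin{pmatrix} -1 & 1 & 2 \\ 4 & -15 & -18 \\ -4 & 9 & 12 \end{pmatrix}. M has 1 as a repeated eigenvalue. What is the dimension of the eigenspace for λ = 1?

M − 1I = [[-2, 1, 2], [4, -16, -18], [-4, 9, 11]].
This matrix has rank 2, so its null space has dimension 3 − 2 = 1.

1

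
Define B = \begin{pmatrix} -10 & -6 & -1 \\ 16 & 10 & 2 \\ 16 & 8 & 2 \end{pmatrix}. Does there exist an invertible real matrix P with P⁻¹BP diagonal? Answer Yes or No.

No

Characteristic polynomial: p(μ) = μ^3 - 2μ^2 - 4μ + 8 = (μ - 2)^2(μ + 2).
μ = 2 has algebraic multiplicity 2; rank(B − 2I) = 2, so geometric multiplicity = 1.
Geometric multiplicity < algebraic multiplicity, so B is not diagonalizable.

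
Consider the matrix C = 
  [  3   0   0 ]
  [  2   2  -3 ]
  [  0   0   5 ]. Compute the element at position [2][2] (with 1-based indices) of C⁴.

Characteristic polynomial: t^3 - 10t^2 + 31t - 30 = (t - 5)(t - 3)(t - 2), so the eigenvalues are 2, 3, 5.
t=3: eigenvector (1, 2, 0).
t=2: eigenvector (0, 1, 0).
t=5: eigenvector (0, -1, 1).
P = [[1, 0, 0], [2, 1, -1], [0, 0, 1]], D = diag(3, 2, 5), P⁻¹ = [[1, 0, 0], [-2, 1, 1], [0, 0, 1]].
C⁴ = P·diag(81, 16, 625)·P⁻¹ = [[81, 0, 0], [130, 16, -609], [0, 0, 625]].
The requested entry is 16.

16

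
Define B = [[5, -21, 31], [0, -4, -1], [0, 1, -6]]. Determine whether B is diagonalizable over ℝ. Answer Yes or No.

Characteristic polynomial: p(t) = t^3 + 5t^2 - 25t - 125 = (t - 5)(t + 5)^2.
t = -5 has algebraic multiplicity 2; rank(B + 5I) = 2, so geometric multiplicity = 1.
Geometric multiplicity < algebraic multiplicity, so B is not diagonalizable.

No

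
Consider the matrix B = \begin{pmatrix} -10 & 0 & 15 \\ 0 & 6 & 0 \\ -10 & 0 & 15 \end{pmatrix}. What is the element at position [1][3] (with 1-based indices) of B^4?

Characteristic polynomial: λ^3 - 11λ^2 + 30λ = λ(λ - 6)(λ - 5), so the eigenvalues are 0, 5, 6.
λ=5: eigenvector (1, 0, 1).
λ=6: eigenvector (0, 1, 0).
λ=0: eigenvector (3, 0, 2).
P = [[1, 0, 3], [0, 1, 0], [1, 0, 2]], D = diag(5, 6, 0), P⁻¹ = [[-2, 0, 3], [0, 1, 0], [1, 0, -1]].
B⁴ = P·diag(625, 1296, 0)·P⁻¹ = [[-1250, 0, 1875], [0, 1296, 0], [-1250, 0, 1875]].
The requested entry is 1875.

1875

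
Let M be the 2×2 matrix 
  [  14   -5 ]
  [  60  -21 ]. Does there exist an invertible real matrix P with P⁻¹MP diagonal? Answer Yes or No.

Characteristic polynomial: p(t) = t^2 + 7t + 6 = (t + 1)(t + 6).
All 2 eigenvalues are distinct, so M is diagonalizable.

Yes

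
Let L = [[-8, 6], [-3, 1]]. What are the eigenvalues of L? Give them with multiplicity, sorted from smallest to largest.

Characteristic polynomial: p(μ) = μ^2 + 7μ + 10 = (μ + 2)(μ + 5).
Roots (with multiplicity): -5, -2.

-5, -2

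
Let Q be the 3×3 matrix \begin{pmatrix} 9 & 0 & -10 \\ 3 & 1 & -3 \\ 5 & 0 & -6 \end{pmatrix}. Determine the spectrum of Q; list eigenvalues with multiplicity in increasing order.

-1, 1, 4

Characteristic polynomial: p(t) = t^3 - 4t^2 - t + 4 = (t - 4)(t - 1)(t + 1).
Roots (with multiplicity): -1, 1, 4.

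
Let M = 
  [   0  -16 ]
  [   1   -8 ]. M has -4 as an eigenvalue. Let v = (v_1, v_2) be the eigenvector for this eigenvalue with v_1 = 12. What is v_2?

M + 4I = [[4, -16], [1, -4]].
Solving (M + 4I)v = 0 gives the eigenspace spanned by (12, 3).
With v_1 = 12, v = (12, 3), so v_2 = 3.

3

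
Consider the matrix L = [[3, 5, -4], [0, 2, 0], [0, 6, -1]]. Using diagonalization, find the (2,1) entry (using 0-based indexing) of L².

Characteristic polynomial: λ^3 - 4λ^2 + λ + 6 = (λ - 3)(λ - 2)(λ + 1), so the eigenvalues are -1, 2, 3.
λ=3: eigenvector (1, 0, 0).
λ=2: eigenvector (3, 1, 2).
λ=-1: eigenvector (1, 0, 1).
P = [[1, 3, 1], [0, 1, 0], [0, 2, 1]], D = diag(3, 2, -1), P⁻¹ = [[1, -1, -1], [0, 1, 0], [0, -2, 1]].
L² = P·diag(9, 4, 1)·P⁻¹ = [[9, 1, -8], [0, 4, 0], [0, 6, 1]].
The requested entry is 6.

6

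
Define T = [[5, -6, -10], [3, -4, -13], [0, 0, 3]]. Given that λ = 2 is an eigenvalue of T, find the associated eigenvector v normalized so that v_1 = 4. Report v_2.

2

T − 2I = [[3, -6, -10], [3, -6, -13], [0, 0, 1]].
Solving (T − 2I)v = 0 gives the eigenspace spanned by (4, 2, 0).
With v_1 = 4, v = (4, 2, 0), so v_2 = 2.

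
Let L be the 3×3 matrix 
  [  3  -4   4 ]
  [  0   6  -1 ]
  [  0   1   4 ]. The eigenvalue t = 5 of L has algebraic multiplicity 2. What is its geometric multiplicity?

1

L − 5I = [[-2, -4, 4], [0, 1, -1], [0, 1, -1]].
This matrix has rank 2, so its null space has dimension 3 − 2 = 1.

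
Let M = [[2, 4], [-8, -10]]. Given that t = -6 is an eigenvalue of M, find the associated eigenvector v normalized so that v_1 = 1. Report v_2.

-2

M + 6I = [[8, 4], [-8, -4]].
Solving (M + 6I)v = 0 gives the eigenspace spanned by (1, -2).
With v_1 = 1, v = (1, -2), so v_2 = -2.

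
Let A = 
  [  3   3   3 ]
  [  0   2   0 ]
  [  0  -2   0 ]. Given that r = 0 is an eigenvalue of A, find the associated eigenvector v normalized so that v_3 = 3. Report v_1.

A = [[3, 3, 3], [0, 2, 0], [0, -2, 0]].
Solving (A)v = 0 gives the eigenspace spanned by (-3, 0, 3).
With v_3 = 3, v = (-3, 0, 3), so v_1 = -3.

-3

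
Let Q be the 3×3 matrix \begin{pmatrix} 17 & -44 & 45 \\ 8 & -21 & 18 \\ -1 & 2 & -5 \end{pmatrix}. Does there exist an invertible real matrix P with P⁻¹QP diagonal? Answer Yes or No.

No

Characteristic polynomial: p(t) = t^3 + 9t^2 + 24t + 20 = (t + 2)^2(t + 5).
t = -2 has algebraic multiplicity 2; rank(Q + 2I) = 2, so geometric multiplicity = 1.
Geometric multiplicity < algebraic multiplicity, so Q is not diagonalizable.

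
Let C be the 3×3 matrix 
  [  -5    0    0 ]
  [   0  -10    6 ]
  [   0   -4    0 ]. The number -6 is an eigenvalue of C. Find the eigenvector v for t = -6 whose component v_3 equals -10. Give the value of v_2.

-15

C + 6I = [[1, 0, 0], [0, -4, 6], [0, -4, 6]].
Solving (C + 6I)v = 0 gives the eigenspace spanned by (0, -15, -10).
With v_3 = -10, v = (0, -15, -10), so v_2 = -15.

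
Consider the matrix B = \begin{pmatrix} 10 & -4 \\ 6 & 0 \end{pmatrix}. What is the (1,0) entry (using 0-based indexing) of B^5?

Characteristic polynomial: μ^2 - 10μ + 24 = (μ - 6)(μ - 4), so the eigenvalues are 4, 6.
μ=6: eigenvector (1, 1).
μ=4: eigenvector (2, 3).
P = [[1, 2], [1, 3]], D = diag(6, 4), P⁻¹ = [[3, -2], [-1, 1]].
B⁵ = P·diag(7776, 1024)·P⁻¹ = [[21280, -13504], [20256, -12480]].
The requested entry is 20256.

20256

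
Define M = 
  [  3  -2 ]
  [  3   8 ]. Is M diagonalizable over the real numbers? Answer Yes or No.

Characteristic polynomial: p(λ) = λ^2 - 11λ + 30 = (λ - 6)(λ - 5).
All 2 eigenvalues are distinct, so M is diagonalizable.

Yes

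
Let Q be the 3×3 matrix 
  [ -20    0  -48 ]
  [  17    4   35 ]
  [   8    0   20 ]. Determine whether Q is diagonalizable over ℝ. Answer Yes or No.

Characteristic polynomial: p(λ) = λ^3 - 4λ^2 - 16λ + 64 = (λ - 4)^2(λ + 4).
λ = 4 has algebraic multiplicity 2; rank(Q − 4I) = 2, so geometric multiplicity = 1.
Geometric multiplicity < algebraic multiplicity, so Q is not diagonalizable.

No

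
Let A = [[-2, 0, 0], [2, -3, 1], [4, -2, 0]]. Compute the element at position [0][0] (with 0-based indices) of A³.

Characteristic polynomial: μ^3 + 5μ^2 + 8μ + 4 = (μ + 1)(μ + 2)^2, so the eigenvalues are -2, -2, -1.
μ=-2: eigenvector (1, -2, -4).
μ=-2: eigenvector (0, -1, -1).
μ=-1: eigenvector (0, 1, 2).
P = [[1, 0, 0], [-2, -1, 1], [-4, -1, 2]], D = diag(-2, -2, -1), P⁻¹ = [[1, 0, 0], [0, -2, 1], [2, -1, 1]].
A³ = P·diag(-8, -8, -1)·P⁻¹ = [[-8, 0, 0], [14, -15, 7], [28, -14, 6]].
The requested entry is -8.

-8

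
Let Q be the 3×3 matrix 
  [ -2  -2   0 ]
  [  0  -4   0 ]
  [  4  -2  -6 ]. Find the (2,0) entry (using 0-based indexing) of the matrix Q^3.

Characteristic polynomial: r^3 + 12r^2 + 44r + 48 = (r + 2)(r + 4)(r + 6), so the eigenvalues are -6, -4, -2.
r=-4: eigenvector (1, 1, 1).
r=-2: eigenvector (-1, 0, -1).
r=-6: eigenvector (0, 0, 1).
P = [[1, -1, 0], [1, 0, 0], [1, -1, 1]], D = diag(-4, -2, -6), P⁻¹ = [[0, 1, 0], [-1, 1, 0], [-1, 0, 1]].
Q³ = P·diag(-64, -8, -216)·P⁻¹ = [[-8, -56, 0], [0, -64, 0], [208, -56, -216]].
The requested entry is 208.

208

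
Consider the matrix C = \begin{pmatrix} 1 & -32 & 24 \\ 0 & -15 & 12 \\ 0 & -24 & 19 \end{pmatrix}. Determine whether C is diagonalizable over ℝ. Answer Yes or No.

Yes

Characteristic polynomial: p(r) = r^3 - 5r^2 + 7r - 3 = (r - 3)(r - 1)^2.
r = 1 has algebraic multiplicity 2; rank(C − 1I) = 1, so geometric multiplicity = 2.
Every eigenvalue has geometric = algebraic multiplicity, so C is diagonalizable.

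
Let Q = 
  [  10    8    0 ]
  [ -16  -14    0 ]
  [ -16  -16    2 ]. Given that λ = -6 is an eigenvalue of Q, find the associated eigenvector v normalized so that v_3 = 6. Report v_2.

Q + 6I = [[16, 8, 0], [-16, -8, 0], [-16, -16, 8]].
Solving (Q + 6I)v = 0 gives the eigenspace spanned by (-3, 6, 6).
With v_3 = 6, v = (-3, 6, 6), so v_2 = 6.

6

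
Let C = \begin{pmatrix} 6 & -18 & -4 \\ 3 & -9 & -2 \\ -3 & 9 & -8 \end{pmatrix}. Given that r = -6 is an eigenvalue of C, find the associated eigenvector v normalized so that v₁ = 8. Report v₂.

4

C + 6I = [[12, -18, -4], [3, -3, -2], [-3, 9, -2]].
Solving (C + 6I)v = 0 gives the eigenspace spanned by (8, 4, 6).
With v₁ = 8, v = (8, 4, 6), so v₂ = 4.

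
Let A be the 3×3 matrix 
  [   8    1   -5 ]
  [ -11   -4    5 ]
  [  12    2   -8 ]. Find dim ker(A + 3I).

A + 3I = [[11, 1, -5], [-11, -1, 5], [12, 2, -5]].
This matrix has rank 2, so its null space has dimension 3 − 2 = 1.

1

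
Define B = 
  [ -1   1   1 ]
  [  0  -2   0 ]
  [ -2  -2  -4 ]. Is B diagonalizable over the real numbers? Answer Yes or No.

Characteristic polynomial: p(t) = t^3 + 7t^2 + 16t + 12 = (t + 2)^2(t + 3).
t = -2 has algebraic multiplicity 2; rank(B + 2I) = 1, so geometric multiplicity = 2.
Every eigenvalue has geometric = algebraic multiplicity, so B is diagonalizable.

Yes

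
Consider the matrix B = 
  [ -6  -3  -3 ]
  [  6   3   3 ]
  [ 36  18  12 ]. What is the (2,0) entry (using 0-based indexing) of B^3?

2268

Characteristic polynomial: r^3 - 9r^2 + 18r = r(r - 6)(r - 3), so the eigenvalues are 0, 3, 6.
r=3: eigenvector (-1, 1, 2).
r=0: eigenvector (-1, 2, 0).
r=6: eigenvector (-1, 1, 3).
P = [[-1, -1, -1], [1, 2, 1], [2, 0, 3]], D = diag(3, 0, 6), P⁻¹ = [[-6, -3, -1], [1, 1, 0], [4, 2, 1]].
B³ = P·diag(27, 0, 216)·P⁻¹ = [[-702, -351, -189], [702, 351, 189], [2268, 1134, 594]].
The requested entry is 2268.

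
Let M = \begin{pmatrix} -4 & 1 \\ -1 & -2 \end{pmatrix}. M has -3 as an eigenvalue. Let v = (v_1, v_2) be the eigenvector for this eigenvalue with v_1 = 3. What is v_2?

3

M + 3I = [[-1, 1], [-1, 1]].
Solving (M + 3I)v = 0 gives the eigenspace spanned by (3, 3).
With v_1 = 3, v = (3, 3), so v_2 = 3.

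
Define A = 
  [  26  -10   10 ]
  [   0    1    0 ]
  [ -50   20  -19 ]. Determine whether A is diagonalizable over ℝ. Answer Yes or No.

Characteristic polynomial: p(r) = r^3 - 8r^2 + 13r - 6 = (r - 6)(r - 1)^2.
r = 1 has algebraic multiplicity 2; rank(A − 1I) = 1, so geometric multiplicity = 2.
Every eigenvalue has geometric = algebraic multiplicity, so A is diagonalizable.

Yes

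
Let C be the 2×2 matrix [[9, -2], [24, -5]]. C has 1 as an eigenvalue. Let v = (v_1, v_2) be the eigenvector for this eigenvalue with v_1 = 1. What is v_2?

4

C − 1I = [[8, -2], [24, -6]].
Solving (C − 1I)v = 0 gives the eigenspace spanned by (1, 4).
With v_1 = 1, v = (1, 4), so v_2 = 4.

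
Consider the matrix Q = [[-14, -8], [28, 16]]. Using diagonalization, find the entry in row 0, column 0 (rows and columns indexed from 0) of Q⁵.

Characteristic polynomial: s^2 - 2s = s(s - 2), so the eigenvalues are 0, 2.
s=0: eigenvector (4, -7).
s=2: eigenvector (1, -2).
P = [[4, 1], [-7, -2]], D = diag(0, 2), P⁻¹ = [[2, 1], [-7, -4]].
Q⁵ = P·diag(0, 32)·P⁻¹ = [[-224, -128], [448, 256]].
The requested entry is -224.

-224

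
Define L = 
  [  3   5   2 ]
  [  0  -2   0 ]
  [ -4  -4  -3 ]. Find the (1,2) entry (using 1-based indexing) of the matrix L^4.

-15

Characteristic polynomial: s^3 + 2s^2 - s - 2 = (s - 1)(s + 1)(s + 2), so the eigenvalues are -2, -1, 1.
s=1: eigenvector (1, 0, -1).
s=-2: eigenvector (-1, 1, 0).
s=-1: eigenvector (-1, 0, 2).
P = [[1, -1, -1], [0, 1, 0], [-1, 0, 2]], D = diag(1, -2, -1), P⁻¹ = [[2, 2, 1], [0, 1, 0], [1, 1, 1]].
L⁴ = P·diag(1, 16, 1)·P⁻¹ = [[1, -15, 0], [0, 16, 0], [0, 0, 1]].
The requested entry is -15.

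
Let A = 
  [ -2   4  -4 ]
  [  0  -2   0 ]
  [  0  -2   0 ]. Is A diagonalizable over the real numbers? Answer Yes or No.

Yes

Characteristic polynomial: p(s) = s^3 + 4s^2 + 4s = s(s + 2)^2.
s = -2 has algebraic multiplicity 2; rank(A + 2I) = 1, so geometric multiplicity = 2.
Every eigenvalue has geometric = algebraic multiplicity, so A is diagonalizable.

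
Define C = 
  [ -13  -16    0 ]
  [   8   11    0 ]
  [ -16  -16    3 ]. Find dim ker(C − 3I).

C − 3I = [[-16, -16, 0], [8, 8, 0], [-16, -16, 0]].
This matrix has rank 1, so its null space has dimension 3 − 1 = 2.

2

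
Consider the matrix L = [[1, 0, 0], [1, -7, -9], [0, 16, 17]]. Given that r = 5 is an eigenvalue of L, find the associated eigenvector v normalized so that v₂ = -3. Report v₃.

L − 5I = [[-4, 0, 0], [1, -12, -9], [0, 16, 12]].
Solving (L − 5I)v = 0 gives the eigenspace spanned by (0, -3, 4).
With v₂ = -3, v = (0, -3, 4), so v₃ = 4.

4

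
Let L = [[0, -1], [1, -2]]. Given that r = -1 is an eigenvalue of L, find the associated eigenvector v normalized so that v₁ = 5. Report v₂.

L + 1I = [[1, -1], [1, -1]].
Solving (L + 1I)v = 0 gives the eigenspace spanned by (5, 5).
With v₁ = 5, v = (5, 5), so v₂ = 5.

5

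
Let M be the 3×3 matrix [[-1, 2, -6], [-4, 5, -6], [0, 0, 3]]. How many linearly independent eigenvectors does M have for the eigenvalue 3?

M − 3I = [[-4, 2, -6], [-4, 2, -6], [0, 0, 0]].
This matrix has rank 1, so its null space has dimension 3 − 1 = 2.

2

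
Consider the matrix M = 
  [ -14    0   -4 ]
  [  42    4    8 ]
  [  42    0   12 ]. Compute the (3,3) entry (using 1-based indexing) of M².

-24

Characteristic polynomial: λ^3 - 2λ^2 - 8λ = λ(λ - 4)(λ + 2), so the eigenvalues are -2, 0, 4.
λ=-2: eigenvector (1, -3, -3).
λ=4: eigenvector (0, 1, 0).
λ=0: eigenvector (-2, 7, 7).
P = [[1, 0, -2], [-3, 1, 7], [-3, 0, 7]], D = diag(-2, 4, 0), P⁻¹ = [[7, 0, 2], [0, 1, -1], [3, 0, 1]].
M² = P·diag(4, 16, 0)·P⁻¹ = [[28, 0, 8], [-84, 16, -40], [-84, 0, -24]].
The requested entry is -24.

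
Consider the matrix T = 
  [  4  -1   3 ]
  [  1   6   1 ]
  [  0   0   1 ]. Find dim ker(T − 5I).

1

T − 5I = [[-1, -1, 3], [1, 1, 1], [0, 0, -4]].
This matrix has rank 2, so its null space has dimension 3 − 2 = 1.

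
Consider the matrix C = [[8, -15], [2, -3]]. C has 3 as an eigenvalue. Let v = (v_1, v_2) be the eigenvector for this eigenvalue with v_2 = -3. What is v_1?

-9

C − 3I = [[5, -15], [2, -6]].
Solving (C − 3I)v = 0 gives the eigenspace spanned by (-9, -3).
With v_2 = -3, v = (-9, -3), so v_1 = -9.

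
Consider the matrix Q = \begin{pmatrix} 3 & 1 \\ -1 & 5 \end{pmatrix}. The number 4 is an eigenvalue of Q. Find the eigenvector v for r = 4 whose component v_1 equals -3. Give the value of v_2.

-3

Q − 4I = [[-1, 1], [-1, 1]].
Solving (Q − 4I)v = 0 gives the eigenspace spanned by (-3, -3).
With v_1 = -3, v = (-3, -3), so v_2 = -3.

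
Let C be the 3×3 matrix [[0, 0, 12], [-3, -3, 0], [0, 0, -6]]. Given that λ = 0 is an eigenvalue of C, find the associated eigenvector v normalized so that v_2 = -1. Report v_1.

C = [[0, 0, 12], [-3, -3, 0], [0, 0, -6]].
Solving (C)v = 0 gives the eigenspace spanned by (1, -1, 0).
With v_2 = -1, v = (1, -1, 0), so v_1 = 1.

1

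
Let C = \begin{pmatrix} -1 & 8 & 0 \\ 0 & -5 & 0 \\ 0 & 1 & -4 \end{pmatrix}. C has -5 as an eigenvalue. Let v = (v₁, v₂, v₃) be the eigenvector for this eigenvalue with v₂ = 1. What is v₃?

C + 5I = [[4, 8, 0], [0, 0, 0], [0, 1, 1]].
Solving (C + 5I)v = 0 gives the eigenspace spanned by (-2, 1, -1).
With v₂ = 1, v = (-2, 1, -1), so v₃ = -1.

-1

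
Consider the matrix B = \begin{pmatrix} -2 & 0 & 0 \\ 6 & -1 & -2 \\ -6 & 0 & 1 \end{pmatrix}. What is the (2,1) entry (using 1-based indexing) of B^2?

Characteristic polynomial: r^3 + 2r^2 - r - 2 = (r - 1)(r + 1)(r + 2), so the eigenvalues are -2, -1, 1.
r=-2: eigenvector (1, -2, 2).
r=-1: eigenvector (0, 1, 0).
r=1: eigenvector (0, -1, 1).
P = [[1, 0, 0], [-2, 1, -1], [2, 0, 1]], D = diag(-2, -1, 1), P⁻¹ = [[1, 0, 0], [0, 1, 1], [-2, 0, 1]].
B² = P·diag(4, 1, 1)·P⁻¹ = [[4, 0, 0], [-6, 1, 0], [6, 0, 1]].
The requested entry is -6.

-6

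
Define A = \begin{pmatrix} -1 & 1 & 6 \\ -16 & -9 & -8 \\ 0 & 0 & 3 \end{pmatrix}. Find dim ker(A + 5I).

1

A + 5I = [[4, 1, 6], [-16, -4, -8], [0, 0, 8]].
This matrix has rank 2, so its null space has dimension 3 − 2 = 1.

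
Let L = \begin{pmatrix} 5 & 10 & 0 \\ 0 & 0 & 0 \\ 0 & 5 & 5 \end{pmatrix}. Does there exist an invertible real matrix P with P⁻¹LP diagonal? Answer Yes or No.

Characteristic polynomial: p(r) = r^3 - 10r^2 + 25r = r(r - 5)^2.
r = 5 has algebraic multiplicity 2; rank(L − 5I) = 1, so geometric multiplicity = 2.
Every eigenvalue has geometric = algebraic multiplicity, so L is diagonalizable.

Yes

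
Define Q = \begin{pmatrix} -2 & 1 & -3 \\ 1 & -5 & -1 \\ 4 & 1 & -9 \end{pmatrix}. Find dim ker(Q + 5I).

1

Q + 5I = [[3, 1, -3], [1, 0, -1], [4, 1, -4]].
This matrix has rank 2, so its null space has dimension 3 − 2 = 1.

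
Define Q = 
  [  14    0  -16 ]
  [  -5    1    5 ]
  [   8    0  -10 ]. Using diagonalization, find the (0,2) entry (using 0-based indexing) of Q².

-64

Characteristic polynomial: t^3 - 5t^2 - 8t + 12 = (t - 6)(t - 1)(t + 2), so the eigenvalues are -2, 1, 6.
t=6: eigenvector (2, -1, 1).
t=1: eigenvector (0, 1, 0).
t=-2: eigenvector (1, 0, 1).
P = [[2, 0, 1], [-1, 1, 0], [1, 0, 1]], D = diag(6, 1, -2), P⁻¹ = [[1, 0, -1], [1, 1, -1], [-1, 0, 2]].
Q² = P·diag(36, 1, 4)·P⁻¹ = [[68, 0, -64], [-35, 1, 35], [32, 0, -28]].
The requested entry is -64.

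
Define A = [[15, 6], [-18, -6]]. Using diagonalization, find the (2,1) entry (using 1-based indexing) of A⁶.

Characteristic polynomial: s^2 - 9s + 18 = (s - 6)(s - 3), so the eigenvalues are 3, 6.
s=6: eigenvector (2, -3).
s=3: eigenvector (1, -2).
P = [[2, 1], [-3, -2]], D = diag(6, 3), P⁻¹ = [[2, 1], [-3, -2]].
A⁶ = P·diag(46656, 729)·P⁻¹ = [[184437, 91854], [-275562, -137052]].
The requested entry is -275562.

-275562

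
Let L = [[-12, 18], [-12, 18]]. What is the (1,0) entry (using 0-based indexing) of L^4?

-2592

Characteristic polynomial: t^2 - 6t = t(t - 6), so the eigenvalues are 0, 6.
t=0: eigenvector (3, 2).
t=6: eigenvector (1, 1).
P = [[3, 1], [2, 1]], D = diag(0, 6), P⁻¹ = [[1, -1], [-2, 3]].
L⁴ = P·diag(0, 1296)·P⁻¹ = [[-2592, 3888], [-2592, 3888]].
The requested entry is -2592.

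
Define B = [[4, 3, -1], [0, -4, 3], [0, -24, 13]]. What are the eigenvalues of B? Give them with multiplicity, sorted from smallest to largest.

4, 4, 5

Characteristic polynomial: p(t) = t^3 - 13t^2 + 56t - 80 = (t - 5)(t - 4)^2.
Roots (with multiplicity): 4, 4, 5.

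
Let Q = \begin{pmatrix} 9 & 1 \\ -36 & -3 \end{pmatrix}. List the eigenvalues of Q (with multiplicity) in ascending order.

Characteristic polynomial: p(t) = t^2 - 6t + 9 = (t - 3)^2.
Roots (with multiplicity): 3, 3.

3, 3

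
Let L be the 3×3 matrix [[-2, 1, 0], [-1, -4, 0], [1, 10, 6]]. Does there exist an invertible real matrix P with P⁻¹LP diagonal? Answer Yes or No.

No

Characteristic polynomial: p(s) = s^3 - 27s - 54 = (s - 6)(s + 3)^2.
s = -3 has algebraic multiplicity 2; rank(L + 3I) = 2, so geometric multiplicity = 1.
Geometric multiplicity < algebraic multiplicity, so L is not diagonalizable.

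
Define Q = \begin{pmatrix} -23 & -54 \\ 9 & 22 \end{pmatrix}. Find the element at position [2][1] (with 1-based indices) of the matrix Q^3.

189

Characteristic polynomial: r^2 + r - 20 = (r - 4)(r + 5), so the eigenvalues are -5, 4.
r=-5: eigenvector (3, -1).
r=4: eigenvector (-2, 1).
P = [[3, -2], [-1, 1]], D = diag(-5, 4), P⁻¹ = [[1, 2], [1, 3]].
Q³ = P·diag(-125, 64)·P⁻¹ = [[-503, -1134], [189, 442]].
The requested entry is 189.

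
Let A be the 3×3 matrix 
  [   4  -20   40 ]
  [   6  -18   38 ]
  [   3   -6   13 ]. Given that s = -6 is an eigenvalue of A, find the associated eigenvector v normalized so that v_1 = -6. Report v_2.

A + 6I = [[10, -20, 40], [6, -12, 38], [3, -6, 19]].
Solving (A + 6I)v = 0 gives the eigenspace spanned by (-6, -3, 0).
With v_1 = -6, v = (-6, -3, 0), so v_2 = -3.

-3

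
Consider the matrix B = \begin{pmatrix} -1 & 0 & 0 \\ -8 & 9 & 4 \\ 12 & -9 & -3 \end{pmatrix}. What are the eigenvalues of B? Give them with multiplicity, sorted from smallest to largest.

-1, 3, 3

Characteristic polynomial: p(r) = r^3 - 5r^2 + 3r + 9 = (r - 3)^2(r + 1).
Roots (with multiplicity): -1, 3, 3.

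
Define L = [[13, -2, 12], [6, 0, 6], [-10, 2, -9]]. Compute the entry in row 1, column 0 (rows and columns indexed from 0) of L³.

54

Characteristic polynomial: t^3 - 4t^2 + 3t = t(t - 3)(t - 1), so the eigenvalues are 0, 1, 3.
t=3: eigenvector (4, 2, -3).
t=0: eigenvector (2, 1, -2).
t=1: eigenvector (1, 0, -1).
P = [[4, 2, 1], [2, 1, 0], [-3, -2, -1]], D = diag(3, 0, 1), P⁻¹ = [[1, 0, 1], [-2, 1, -2], [1, -2, 0]].
L³ = P·diag(27, 0, 1)·P⁻¹ = [[109, -2, 108], [54, 0, 54], [-82, 2, -81]].
The requested entry is 54.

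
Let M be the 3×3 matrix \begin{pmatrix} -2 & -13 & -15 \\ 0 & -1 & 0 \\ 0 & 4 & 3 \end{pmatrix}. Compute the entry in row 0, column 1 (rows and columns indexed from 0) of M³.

Characteristic polynomial: s^3 - 7s - 6 = (s - 3)(s + 1)(s + 2), so the eigenvalues are -2, -1, 3.
s=-2: eigenvector (1, 0, 0).
s=3: eigenvector (-3, 0, 1).
s=-1: eigenvector (-2, -1, 1).
P = [[1, -3, -2], [0, 0, -1], [0, 1, 1]], D = diag(-2, 3, -1), P⁻¹ = [[1, 1, 3], [0, 1, 1], [0, -1, 0]].
M³ = P·diag(-8, 27, -1)·P⁻¹ = [[-8, -91, -105], [0, -1, 0], [0, 28, 27]].
The requested entry is -91.

-91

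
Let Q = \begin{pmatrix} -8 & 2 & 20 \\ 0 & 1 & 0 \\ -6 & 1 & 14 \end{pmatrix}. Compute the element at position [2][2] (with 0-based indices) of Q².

Characteristic polynomial: λ^3 - 7λ^2 + 14λ - 8 = (λ - 4)(λ - 2)(λ - 1), so the eigenvalues are 1, 2, 4.
λ=2: eigenvector (2, 0, 1).
λ=1: eigenvector (-2, 1, -1).
λ=4: eigenvector (-5, 0, -3).
P = [[2, -2, -5], [0, 1, 0], [1, -1, -3]], D = diag(2, 1, 4), P⁻¹ = [[3, 1, -5], [0, 1, 0], [1, 0, -2]].
Q² = P·diag(4, 1, 16)·P⁻¹ = [[-56, 6, 120], [0, 1, 0], [-36, 3, 76]].
The requested entry is 76.

76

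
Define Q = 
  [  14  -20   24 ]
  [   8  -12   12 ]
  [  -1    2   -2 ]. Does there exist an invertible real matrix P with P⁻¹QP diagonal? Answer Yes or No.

Characteristic polynomial: p(r) = r^3 - 12r - 16 = (r - 4)(r + 2)^2.
r = -2 has algebraic multiplicity 2; rank(Q + 2I) = 2, so geometric multiplicity = 1.
Geometric multiplicity < algebraic multiplicity, so Q is not diagonalizable.

No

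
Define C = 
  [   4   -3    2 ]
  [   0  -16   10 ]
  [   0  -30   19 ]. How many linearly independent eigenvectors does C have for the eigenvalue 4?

1

C − 4I = [[0, -3, 2], [0, -20, 10], [0, -30, 15]].
This matrix has rank 2, so its null space has dimension 3 − 2 = 1.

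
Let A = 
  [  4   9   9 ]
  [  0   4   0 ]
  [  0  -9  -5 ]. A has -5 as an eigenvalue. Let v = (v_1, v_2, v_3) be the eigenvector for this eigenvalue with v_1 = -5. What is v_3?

A + 5I = [[9, 9, 9], [0, 9, 0], [0, -9, 0]].
Solving (A + 5I)v = 0 gives the eigenspace spanned by (-5, 0, 5).
With v_1 = -5, v = (-5, 0, 5), so v_3 = 5.

5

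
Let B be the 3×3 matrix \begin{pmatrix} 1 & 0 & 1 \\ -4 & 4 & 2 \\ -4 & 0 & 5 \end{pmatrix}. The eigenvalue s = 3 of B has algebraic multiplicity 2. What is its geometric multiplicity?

B − 3I = [[-2, 0, 1], [-4, 1, 2], [-4, 0, 2]].
This matrix has rank 2, so its null space has dimension 3 − 2 = 1.

1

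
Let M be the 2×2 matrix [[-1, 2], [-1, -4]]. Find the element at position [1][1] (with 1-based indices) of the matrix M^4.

-49

Characteristic polynomial: s^2 + 5s + 6 = (s + 2)(s + 3), so the eigenvalues are -3, -2.
s=-3: eigenvector (-1, 1).
s=-2: eigenvector (-2, 1).
P = [[-1, -2], [1, 1]], D = diag(-3, -2), P⁻¹ = [[1, 2], [-1, -1]].
M⁴ = P·diag(81, 16)·P⁻¹ = [[-49, -130], [65, 146]].
The requested entry is -49.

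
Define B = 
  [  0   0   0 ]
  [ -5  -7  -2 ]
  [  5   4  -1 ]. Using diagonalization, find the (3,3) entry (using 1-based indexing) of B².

-7

Characteristic polynomial: s^3 + 8s^2 + 15s = s(s + 3)(s + 5), so the eigenvalues are -5, -3, 0.
s=-5: eigenvector (0, -1, 1).
s=-3: eigenvector (0, -1, 2).
s=0: eigenvector (1, -1, 1).
P = [[0, 0, 1], [-1, -1, -1], [1, 2, 1]], D = diag(-5, -3, 0), P⁻¹ = [[-1, -2, -1], [0, 1, 1], [1, 0, 0]].
B² = P·diag(25, 9, 0)·P⁻¹ = [[0, 0, 0], [25, 41, 16], [-25, -32, -7]].
The requested entry is -7.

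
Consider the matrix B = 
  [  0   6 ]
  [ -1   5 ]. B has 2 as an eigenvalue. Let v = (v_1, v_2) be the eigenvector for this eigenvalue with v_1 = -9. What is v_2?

-3

B − 2I = [[-2, 6], [-1, 3]].
Solving (B − 2I)v = 0 gives the eigenspace spanned by (-9, -3).
With v_1 = -9, v = (-9, -3), so v_2 = -3.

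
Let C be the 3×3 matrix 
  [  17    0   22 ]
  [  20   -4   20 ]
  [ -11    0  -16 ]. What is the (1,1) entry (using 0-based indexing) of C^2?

16

Characteristic polynomial: s^3 + 3s^2 - 34s - 120 = (s - 6)(s + 4)(s + 5), so the eigenvalues are -5, -4, 6.
s=-5: eigenvector (-1, 0, 1).
s=-4: eigenvector (0, 1, 0).
s=6: eigenvector (-2, -2, 1).
P = [[-1, 0, -2], [0, 1, -2], [1, 0, 1]], D = diag(-5, -4, 6), P⁻¹ = [[1, 0, 2], [-2, 1, -2], [-1, 0, -1]].
C² = P·diag(25, 16, 36)·P⁻¹ = [[47, 0, 22], [40, 16, 40], [-11, 0, 14]].
The requested entry is 16.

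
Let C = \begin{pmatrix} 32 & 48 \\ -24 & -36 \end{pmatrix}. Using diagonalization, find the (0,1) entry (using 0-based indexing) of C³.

Characteristic polynomial: s^2 + 4s = s(s + 4), so the eigenvalues are -4, 0.
s=0: eigenvector (3, -2).
s=-4: eigenvector (-4, 3).
P = [[3, -4], [-2, 3]], D = diag(0, -4), P⁻¹ = [[3, 4], [2, 3]].
C³ = P·diag(0, -64)·P⁻¹ = [[512, 768], [-384, -576]].
The requested entry is 768.

768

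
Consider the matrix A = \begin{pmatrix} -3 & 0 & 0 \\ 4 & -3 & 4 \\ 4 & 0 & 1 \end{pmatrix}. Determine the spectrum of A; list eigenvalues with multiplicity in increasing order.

-3, -3, 1

Characteristic polynomial: p(r) = r^3 + 5r^2 + 3r - 9 = (r - 1)(r + 3)^2.
Roots (with multiplicity): -3, -3, 1.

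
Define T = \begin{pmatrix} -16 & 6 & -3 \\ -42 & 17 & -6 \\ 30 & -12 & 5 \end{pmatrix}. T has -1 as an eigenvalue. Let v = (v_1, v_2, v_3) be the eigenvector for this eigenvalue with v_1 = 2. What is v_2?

T + 1I = [[-15, 6, -3], [-42, 18, -6], [30, -12, 6]].
Solving (T + 1I)v = 0 gives the eigenspace spanned by (2, 4, -2).
With v_1 = 2, v = (2, 4, -2), so v_2 = 4.

4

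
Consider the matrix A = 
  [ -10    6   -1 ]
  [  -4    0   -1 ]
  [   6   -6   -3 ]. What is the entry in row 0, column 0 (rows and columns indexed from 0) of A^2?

Characteristic polynomial: λ^3 + 13λ^2 + 54λ + 72 = (λ + 3)(λ + 4)(λ + 6), so the eigenvalues are -6, -4, -3.
λ=-6: eigenvector (2, 1, -2).
λ=-4: eigenvector (1, 1, 0).
λ=-3: eigenvector (-1, -1, 1).
P = [[2, 1, -1], [1, 1, -1], [-2, 0, 1]], D = diag(-6, -4, -3), P⁻¹ = [[1, -1, 0], [1, 0, 1], [2, -2, 1]].
A² = P·diag(36, 16, 9)·P⁻¹ = [[70, -54, 7], [34, -18, 7], [-54, 54, 9]].
The requested entry is 70.

70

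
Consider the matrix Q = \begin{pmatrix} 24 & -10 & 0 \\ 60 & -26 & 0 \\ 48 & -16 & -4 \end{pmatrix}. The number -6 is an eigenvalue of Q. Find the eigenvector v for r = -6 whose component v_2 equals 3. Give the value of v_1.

Q + 6I = [[30, -10, 0], [60, -20, 0], [48, -16, 2]].
Solving (Q + 6I)v = 0 gives the eigenspace spanned by (1, 3, 0).
With v_2 = 3, v = (1, 3, 0), so v_1 = 1.

1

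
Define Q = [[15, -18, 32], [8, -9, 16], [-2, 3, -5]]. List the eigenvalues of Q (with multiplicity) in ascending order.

-1, -1, 3

Characteristic polynomial: p(s) = s^3 - s^2 - 5s - 3 = (s - 3)(s + 1)^2.
Roots (with multiplicity): -1, -1, 3.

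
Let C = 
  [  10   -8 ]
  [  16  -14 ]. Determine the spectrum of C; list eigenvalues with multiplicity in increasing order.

-6, 2

Characteristic polynomial: p(s) = s^2 + 4s - 12 = (s - 2)(s + 6).
Roots (with multiplicity): -6, 2.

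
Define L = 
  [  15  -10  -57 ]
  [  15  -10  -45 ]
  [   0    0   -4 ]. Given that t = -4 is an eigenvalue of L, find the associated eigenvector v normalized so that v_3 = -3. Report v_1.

-9

L + 4I = [[19, -10, -57], [15, -6, -45], [0, 0, 0]].
Solving (L + 4I)v = 0 gives the eigenspace spanned by (-9, 0, -3).
With v_3 = -3, v = (-9, 0, -3), so v_1 = -9.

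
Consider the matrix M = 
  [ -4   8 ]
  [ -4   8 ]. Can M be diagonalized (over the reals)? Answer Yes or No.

Yes

Characteristic polynomial: p(λ) = λ^2 - 4λ = λ(λ - 4).
All 2 eigenvalues are distinct, so M is diagonalizable.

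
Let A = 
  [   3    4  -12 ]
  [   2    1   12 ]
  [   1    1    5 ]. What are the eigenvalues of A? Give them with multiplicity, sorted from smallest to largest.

-1, 5, 5

Characteristic polynomial: p(μ) = μ^3 - 9μ^2 + 15μ + 25 = (μ - 5)^2(μ + 1).
Roots (with multiplicity): -1, 5, 5.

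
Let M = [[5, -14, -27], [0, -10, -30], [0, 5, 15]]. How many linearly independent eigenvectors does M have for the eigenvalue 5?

M − 5I = [[0, -14, -27], [0, -15, -30], [0, 5, 10]].
This matrix has rank 2, so its null space has dimension 3 − 2 = 1.

1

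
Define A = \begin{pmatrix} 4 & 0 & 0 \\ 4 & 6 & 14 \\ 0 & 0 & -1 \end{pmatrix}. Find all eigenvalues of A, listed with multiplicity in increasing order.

-1, 4, 6

Characteristic polynomial: p(s) = s^3 - 9s^2 + 14s + 24 = (s - 6)(s - 4)(s + 1).
Roots (with multiplicity): -1, 4, 6.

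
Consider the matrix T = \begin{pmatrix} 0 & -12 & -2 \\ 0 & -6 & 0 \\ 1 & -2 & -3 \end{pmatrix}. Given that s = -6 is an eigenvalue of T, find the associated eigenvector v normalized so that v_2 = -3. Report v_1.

T + 6I = [[6, -12, -2], [0, 0, 0], [1, -2, 3]].
Solving (T + 6I)v = 0 gives the eigenspace spanned by (-6, -3, 0).
With v_2 = -3, v = (-6, -3, 0), so v_1 = -6.

-6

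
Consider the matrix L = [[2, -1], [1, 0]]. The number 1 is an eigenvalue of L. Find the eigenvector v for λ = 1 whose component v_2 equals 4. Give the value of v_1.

4

L − 1I = [[1, -1], [1, -1]].
Solving (L − 1I)v = 0 gives the eigenspace spanned by (4, 4).
With v_2 = 4, v = (4, 4), so v_1 = 4.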